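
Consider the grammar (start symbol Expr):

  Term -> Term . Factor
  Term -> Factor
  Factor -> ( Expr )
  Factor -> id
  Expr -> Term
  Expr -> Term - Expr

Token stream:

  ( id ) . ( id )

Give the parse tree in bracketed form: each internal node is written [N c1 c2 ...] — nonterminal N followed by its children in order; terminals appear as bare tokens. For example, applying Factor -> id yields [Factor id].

Expr
Term
Term . Factor
Factor . Factor
( Expr ) . Factor
( Term ) . Factor
( Factor ) . Factor
( id ) . Factor
( id ) . ( Expr )
( id ) . ( Term )
( id ) . ( Factor )
( id ) . ( id )

[Expr [Term [Term [Factor ( [Expr [Term [Factor id]]] )]] . [Factor ( [Expr [Term [Factor id]]] )]]]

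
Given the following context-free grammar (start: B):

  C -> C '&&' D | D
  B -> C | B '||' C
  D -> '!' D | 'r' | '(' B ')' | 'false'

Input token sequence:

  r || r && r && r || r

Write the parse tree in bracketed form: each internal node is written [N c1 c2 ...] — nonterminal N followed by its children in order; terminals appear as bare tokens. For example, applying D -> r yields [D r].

[B [B [B [C [D r]]] || [C [C [C [D r]] && [D r]] && [D r]]] || [C [D r]]]

B
B || C
B || C || C
C || C || C
D || C || C
r || C || C
r || C && D || C
r || C && D && D || C
r || D && D && D || C
r || r && D && D || C
r || r && r && D || C
r || r && r && r || C
r || r && r && r || D
r || r && r && r || r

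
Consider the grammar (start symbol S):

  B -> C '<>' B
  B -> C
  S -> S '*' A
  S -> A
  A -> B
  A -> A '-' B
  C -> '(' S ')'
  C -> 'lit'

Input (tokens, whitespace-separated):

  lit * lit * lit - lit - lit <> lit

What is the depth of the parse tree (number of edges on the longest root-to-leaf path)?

[S [S [S [A [B [C lit]]]] * [A [B [C lit]]]] * [A [A [A [B [C lit]]] - [B [C lit]]] - [B [C lit] <> [B [C lit]]]]]

6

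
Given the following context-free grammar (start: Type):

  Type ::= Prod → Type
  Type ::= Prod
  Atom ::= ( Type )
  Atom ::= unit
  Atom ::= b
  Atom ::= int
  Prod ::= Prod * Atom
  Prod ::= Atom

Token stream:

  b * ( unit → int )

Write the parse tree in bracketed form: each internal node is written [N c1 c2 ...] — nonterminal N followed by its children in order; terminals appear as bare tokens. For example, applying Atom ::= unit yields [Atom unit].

[Type [Prod [Prod [Atom b]] * [Atom ( [Type [Prod [Atom unit]] → [Type [Prod [Atom int]]]] )]]]

Type
Prod
Prod * Atom
Atom * Atom
b * Atom
b * ( Type )
b * ( Prod → Type )
b * ( Atom → Type )
b * ( unit → Type )
b * ( unit → Prod )
b * ( unit → Atom )
b * ( unit → int )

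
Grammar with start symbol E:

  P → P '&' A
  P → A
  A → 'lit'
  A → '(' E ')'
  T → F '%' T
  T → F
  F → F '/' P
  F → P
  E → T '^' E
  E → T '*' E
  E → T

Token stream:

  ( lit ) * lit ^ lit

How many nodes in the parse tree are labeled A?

4

[E [T [F [P [A ( [E [T [F [P [A lit]]]]] )]]]] * [E [T [F [P [A lit]]]] ^ [E [T [F [P [A lit]]]]]]]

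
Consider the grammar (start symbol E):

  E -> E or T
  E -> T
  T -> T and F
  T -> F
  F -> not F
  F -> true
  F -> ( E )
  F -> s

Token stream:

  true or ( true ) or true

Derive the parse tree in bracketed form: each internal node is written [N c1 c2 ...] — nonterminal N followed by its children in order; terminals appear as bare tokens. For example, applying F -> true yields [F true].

[E [E [E [T [F true]]] or [T [F ( [E [T [F true]]] )]]] or [T [F true]]]

E
E or T
E or T or T
T or T or T
F or T or T
true or T or T
true or F or T
true or ( E ) or T
true or ( T ) or T
true or ( F ) or T
true or ( true ) or T
true or ( true ) or F
true or ( true ) or true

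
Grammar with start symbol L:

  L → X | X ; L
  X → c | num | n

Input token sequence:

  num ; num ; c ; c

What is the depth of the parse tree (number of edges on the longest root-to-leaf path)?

[L [X num] ; [L [X num] ; [L [X c] ; [L [X c]]]]]

5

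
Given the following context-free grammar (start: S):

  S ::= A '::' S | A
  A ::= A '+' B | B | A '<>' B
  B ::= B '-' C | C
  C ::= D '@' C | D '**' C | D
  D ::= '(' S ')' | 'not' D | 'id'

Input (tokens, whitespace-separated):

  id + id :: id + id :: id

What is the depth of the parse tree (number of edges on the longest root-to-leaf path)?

[S [A [A [B [C [D id]]]] + [B [C [D id]]]] :: [S [A [A [B [C [D id]]]] + [B [C [D id]]]] :: [S [A [B [C [D id]]]]]]]

7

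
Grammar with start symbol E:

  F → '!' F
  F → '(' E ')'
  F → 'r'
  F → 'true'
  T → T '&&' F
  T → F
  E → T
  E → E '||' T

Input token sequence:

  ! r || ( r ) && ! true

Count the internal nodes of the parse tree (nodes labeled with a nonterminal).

[E [E [T [F ! [F r]]]] || [T [T [F ( [E [T [F r]]] )]] && [F ! [F true]]]]

13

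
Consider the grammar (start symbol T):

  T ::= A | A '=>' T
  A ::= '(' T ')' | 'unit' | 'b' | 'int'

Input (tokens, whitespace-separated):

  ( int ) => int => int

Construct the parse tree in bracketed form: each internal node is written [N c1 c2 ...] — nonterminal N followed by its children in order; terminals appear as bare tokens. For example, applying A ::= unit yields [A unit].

[T [A ( [T [A int]] )] => [T [A int] => [T [A int]]]]

T
A => T
( T ) => T
( A ) => T
( int ) => T
( int ) => A => T
( int ) => int => T
( int ) => int => A
( int ) => int => int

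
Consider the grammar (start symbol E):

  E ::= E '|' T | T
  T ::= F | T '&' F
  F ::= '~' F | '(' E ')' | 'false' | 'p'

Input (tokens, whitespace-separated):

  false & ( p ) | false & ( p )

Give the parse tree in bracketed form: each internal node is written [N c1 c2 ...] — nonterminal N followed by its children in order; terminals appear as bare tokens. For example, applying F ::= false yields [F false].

E
E | T
T | T
T & F | T
F & F | T
false & F | T
false & ( E ) | T
false & ( T ) | T
false & ( F ) | T
false & ( p ) | T
false & ( p ) | T & F
false & ( p ) | F & F
false & ( p ) | false & F
false & ( p ) | false & ( E )
false & ( p ) | false & ( T )
false & ( p ) | false & ( F )
false & ( p ) | false & ( p )

[E [E [T [T [F false]] & [F ( [E [T [F p]]] )]]] | [T [T [F false]] & [F ( [E [T [F p]]] )]]]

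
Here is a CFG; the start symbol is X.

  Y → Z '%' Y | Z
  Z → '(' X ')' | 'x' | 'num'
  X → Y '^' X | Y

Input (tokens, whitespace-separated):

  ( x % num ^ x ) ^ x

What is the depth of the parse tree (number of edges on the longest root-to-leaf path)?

[X [Y [Z ( [X [Y [Z x] % [Y [Z num]]] ^ [X [Y [Z x]]]] )]] ^ [X [Y [Z x]]]]

7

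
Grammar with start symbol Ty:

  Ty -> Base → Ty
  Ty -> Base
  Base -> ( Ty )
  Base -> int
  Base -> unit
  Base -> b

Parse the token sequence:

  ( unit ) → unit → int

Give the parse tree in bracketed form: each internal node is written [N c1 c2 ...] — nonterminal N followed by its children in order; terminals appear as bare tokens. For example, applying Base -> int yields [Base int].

[Ty [Base ( [Ty [Base unit]] )] → [Ty [Base unit] → [Ty [Base int]]]]

Ty
Base → Ty
( Ty ) → Ty
( Base ) → Ty
( unit ) → Ty
( unit ) → Base → Ty
( unit ) → unit → Ty
( unit ) → unit → Base
( unit ) → unit → int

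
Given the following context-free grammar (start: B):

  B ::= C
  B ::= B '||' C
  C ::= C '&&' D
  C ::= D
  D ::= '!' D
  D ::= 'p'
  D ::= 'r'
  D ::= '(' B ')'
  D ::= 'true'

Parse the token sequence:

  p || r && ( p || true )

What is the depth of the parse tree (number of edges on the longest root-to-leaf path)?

[B [B [C [D p]]] || [C [C [D r]] && [D ( [B [B [C [D p]]] || [C [D true]]] )]]]

7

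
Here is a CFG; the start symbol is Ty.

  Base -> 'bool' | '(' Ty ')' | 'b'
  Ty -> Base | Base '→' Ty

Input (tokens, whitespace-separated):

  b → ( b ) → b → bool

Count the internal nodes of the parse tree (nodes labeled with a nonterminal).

[Ty [Base b] → [Ty [Base ( [Ty [Base b]] )] → [Ty [Base b] → [Ty [Base bool]]]]]

10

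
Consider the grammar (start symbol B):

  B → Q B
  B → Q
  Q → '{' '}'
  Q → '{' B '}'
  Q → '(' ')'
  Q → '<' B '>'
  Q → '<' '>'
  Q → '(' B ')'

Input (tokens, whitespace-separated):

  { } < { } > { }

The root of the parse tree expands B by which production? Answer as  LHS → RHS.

[B [Q { }] [B [Q < [B [Q { }]] >] [B [Q { }]]]]

B → Q B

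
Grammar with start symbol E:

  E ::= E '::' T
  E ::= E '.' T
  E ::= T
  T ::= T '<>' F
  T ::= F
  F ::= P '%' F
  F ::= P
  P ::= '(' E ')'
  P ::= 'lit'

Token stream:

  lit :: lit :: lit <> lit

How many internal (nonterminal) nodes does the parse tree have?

[E [E [E [T [F [P lit]]]] :: [T [F [P lit]]]] :: [T [T [F [P lit]]] <> [F [P lit]]]]

15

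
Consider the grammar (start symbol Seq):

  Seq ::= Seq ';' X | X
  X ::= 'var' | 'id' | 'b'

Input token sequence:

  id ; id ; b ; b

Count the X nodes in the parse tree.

4

[Seq [Seq [Seq [Seq [X id]] ; [X id]] ; [X b]] ; [X b]]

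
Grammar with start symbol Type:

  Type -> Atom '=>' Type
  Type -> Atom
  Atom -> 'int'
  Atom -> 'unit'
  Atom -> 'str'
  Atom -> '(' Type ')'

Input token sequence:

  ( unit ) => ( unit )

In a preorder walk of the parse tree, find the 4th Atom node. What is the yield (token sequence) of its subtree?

[Type [Atom ( [Type [Atom unit]] )] => [Type [Atom ( [Type [Atom unit]] )]]]

unit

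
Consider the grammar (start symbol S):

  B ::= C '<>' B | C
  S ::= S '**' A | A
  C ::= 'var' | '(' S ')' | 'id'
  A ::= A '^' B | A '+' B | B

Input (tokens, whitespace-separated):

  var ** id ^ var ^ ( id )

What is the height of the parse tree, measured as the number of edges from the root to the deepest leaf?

[S [S [A [B [C var]]]] ** [A [A [A [B [C id]]] ^ [B [C var]]] ^ [B [C ( [S [A [B [C id]]]] )]]]]

8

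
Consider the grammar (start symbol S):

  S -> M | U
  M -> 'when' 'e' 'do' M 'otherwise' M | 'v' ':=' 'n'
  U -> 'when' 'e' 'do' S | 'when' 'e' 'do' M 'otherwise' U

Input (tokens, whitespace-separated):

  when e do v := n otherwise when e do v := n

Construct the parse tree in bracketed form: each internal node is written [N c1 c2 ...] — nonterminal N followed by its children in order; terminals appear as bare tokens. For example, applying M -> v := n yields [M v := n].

S
U
when e do M otherwise U
when e do v := n otherwise U
when e do v := n otherwise when e do S
when e do v := n otherwise when e do M
when e do v := n otherwise when e do v := n

[S [U when e do [M v := n] otherwise [U when e do [S [M v := n]]]]]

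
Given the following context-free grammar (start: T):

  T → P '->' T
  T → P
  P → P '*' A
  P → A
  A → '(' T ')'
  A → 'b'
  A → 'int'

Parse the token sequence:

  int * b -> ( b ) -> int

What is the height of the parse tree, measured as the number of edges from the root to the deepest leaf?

7

[T [P [P [A int]] * [A b]] -> [T [P [A ( [T [P [A b]]] )]] -> [T [P [A int]]]]]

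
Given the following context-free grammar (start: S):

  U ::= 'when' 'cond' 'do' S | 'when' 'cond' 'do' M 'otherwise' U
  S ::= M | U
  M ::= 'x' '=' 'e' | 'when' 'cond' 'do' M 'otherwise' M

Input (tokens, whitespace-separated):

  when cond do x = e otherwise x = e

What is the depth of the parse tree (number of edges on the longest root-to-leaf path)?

[S [M when cond do [M x = e] otherwise [M x = e]]]

3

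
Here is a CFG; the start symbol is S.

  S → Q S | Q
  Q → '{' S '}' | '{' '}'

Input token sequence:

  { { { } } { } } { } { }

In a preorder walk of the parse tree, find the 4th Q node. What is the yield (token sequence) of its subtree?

{ }

[S [Q { [S [Q { [S [Q { }]] }] [S [Q { }]]] }] [S [Q { }] [S [Q { }]]]]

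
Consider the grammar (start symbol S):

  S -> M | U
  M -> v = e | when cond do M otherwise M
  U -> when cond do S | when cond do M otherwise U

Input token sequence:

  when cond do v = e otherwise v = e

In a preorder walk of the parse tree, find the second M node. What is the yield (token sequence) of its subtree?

v = e

[S [M when cond do [M v = e] otherwise [M v = e]]]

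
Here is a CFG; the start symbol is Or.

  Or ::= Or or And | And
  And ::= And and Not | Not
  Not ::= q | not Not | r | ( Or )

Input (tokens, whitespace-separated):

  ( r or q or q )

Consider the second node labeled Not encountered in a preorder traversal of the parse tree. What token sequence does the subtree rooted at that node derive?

[Or [And [Not ( [Or [Or [Or [And [Not r]]] or [And [Not q]]] or [And [Not q]]] )]]]

r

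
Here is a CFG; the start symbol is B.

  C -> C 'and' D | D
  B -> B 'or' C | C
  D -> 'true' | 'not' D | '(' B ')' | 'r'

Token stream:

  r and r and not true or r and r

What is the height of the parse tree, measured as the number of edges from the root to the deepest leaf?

6

[B [B [C [C [C [D r]] and [D r]] and [D not [D true]]]] or [C [C [D r]] and [D r]]]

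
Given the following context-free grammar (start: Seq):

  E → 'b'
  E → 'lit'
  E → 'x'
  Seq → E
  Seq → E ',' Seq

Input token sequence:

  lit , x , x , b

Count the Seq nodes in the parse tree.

4

[Seq [E lit] , [Seq [E x] , [Seq [E x] , [Seq [E b]]]]]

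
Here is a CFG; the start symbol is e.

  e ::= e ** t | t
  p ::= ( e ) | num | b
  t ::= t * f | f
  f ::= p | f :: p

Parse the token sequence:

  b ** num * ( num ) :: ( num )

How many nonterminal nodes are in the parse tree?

[e [e [t [f [p b]]]] ** [t [t [f [p num]]] * [f [f [p ( [e [t [f [p num]]]] )]] :: [p ( [e [t [f [p num]]]] )]]]]

21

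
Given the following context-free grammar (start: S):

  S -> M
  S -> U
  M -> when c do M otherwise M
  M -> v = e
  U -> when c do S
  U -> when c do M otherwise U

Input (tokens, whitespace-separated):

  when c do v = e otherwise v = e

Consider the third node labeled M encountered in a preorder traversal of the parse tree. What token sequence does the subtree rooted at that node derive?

[S [M when c do [M v = e] otherwise [M v = e]]]

v = e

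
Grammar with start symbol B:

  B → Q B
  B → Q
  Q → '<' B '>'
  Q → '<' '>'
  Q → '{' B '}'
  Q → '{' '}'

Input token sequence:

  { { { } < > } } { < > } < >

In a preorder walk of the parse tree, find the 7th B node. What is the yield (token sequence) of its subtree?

[B [Q { [B [Q { [B [Q { }] [B [Q < >]]] }]] }] [B [Q { [B [Q < >]] }] [B [Q < >]]]]

< >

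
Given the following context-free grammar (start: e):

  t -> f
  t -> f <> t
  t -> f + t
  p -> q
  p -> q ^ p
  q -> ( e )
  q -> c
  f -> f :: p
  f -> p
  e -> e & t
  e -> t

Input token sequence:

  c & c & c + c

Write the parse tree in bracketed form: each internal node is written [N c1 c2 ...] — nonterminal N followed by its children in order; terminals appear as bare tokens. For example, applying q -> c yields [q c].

e
e & t
e & t & t
t & t & t
f & t & t
p & t & t
q & t & t
c & t & t
c & f & t
c & p & t
c & q & t
c & c & t
c & c & f + t
c & c & p + t
c & c & q + t
c & c & c + t
c & c & c + f
c & c & c + p
c & c & c + q
c & c & c + c

[e [e [e [t [f [p [q c]]]]] & [t [f [p [q c]]]]] & [t [f [p [q c]]] + [t [f [p [q c]]]]]]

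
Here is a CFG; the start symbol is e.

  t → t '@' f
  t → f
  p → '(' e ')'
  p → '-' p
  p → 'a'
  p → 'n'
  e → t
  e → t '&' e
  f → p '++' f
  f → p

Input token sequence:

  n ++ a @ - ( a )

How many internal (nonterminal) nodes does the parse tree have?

14

[e [t [t [f [p n] ++ [f [p a]]]] @ [f [p - [p ( [e [t [f [p a]]]] )]]]]]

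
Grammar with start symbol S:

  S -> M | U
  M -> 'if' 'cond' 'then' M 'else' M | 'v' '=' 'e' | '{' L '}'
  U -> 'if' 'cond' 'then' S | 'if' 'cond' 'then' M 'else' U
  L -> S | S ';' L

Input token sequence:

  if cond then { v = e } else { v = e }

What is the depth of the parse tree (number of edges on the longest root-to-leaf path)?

[S [M if cond then [M { [L [S [M v = e]]] }] else [M { [L [S [M v = e]]] }]]]

6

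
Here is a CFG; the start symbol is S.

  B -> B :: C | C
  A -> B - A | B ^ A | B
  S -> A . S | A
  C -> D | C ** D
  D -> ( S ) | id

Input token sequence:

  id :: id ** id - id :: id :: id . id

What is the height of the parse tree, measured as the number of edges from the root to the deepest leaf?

[S [A [B [B [C [D id]]] :: [C [C [D id]] ** [D id]]] - [A [B [B [B [C [D id]]] :: [C [D id]]] :: [C [D id]]]]] . [S [A [B [C [D id]]]]]]

8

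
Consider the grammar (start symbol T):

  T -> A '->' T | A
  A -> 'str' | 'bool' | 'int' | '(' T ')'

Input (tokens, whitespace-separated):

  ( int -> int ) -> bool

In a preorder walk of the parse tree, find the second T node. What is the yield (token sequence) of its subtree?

int -> int

[T [A ( [T [A int] -> [T [A int]]] )] -> [T [A bool]]]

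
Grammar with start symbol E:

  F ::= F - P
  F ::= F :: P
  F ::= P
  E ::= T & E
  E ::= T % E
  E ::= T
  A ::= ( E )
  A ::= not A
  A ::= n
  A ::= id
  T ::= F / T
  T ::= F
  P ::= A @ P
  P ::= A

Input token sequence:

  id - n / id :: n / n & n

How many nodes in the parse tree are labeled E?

2

[E [T [F [F [P [A id]]] - [P [A n]]] / [T [F [F [P [A id]]] :: [P [A n]]] / [T [F [P [A n]]]]]] & [E [T [F [P [A n]]]]]]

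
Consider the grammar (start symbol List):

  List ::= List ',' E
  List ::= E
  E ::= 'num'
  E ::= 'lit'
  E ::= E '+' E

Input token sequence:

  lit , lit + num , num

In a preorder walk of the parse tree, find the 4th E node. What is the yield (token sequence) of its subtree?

[List [List [List [E lit]] , [E [E lit] + [E num]]] , [E num]]

num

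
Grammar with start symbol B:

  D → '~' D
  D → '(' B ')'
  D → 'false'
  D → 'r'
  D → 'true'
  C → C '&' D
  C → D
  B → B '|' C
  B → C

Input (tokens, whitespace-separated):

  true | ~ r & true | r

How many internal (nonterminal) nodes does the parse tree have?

12

[B [B [B [C [D true]]] | [C [C [D ~ [D r]]] & [D true]]] | [C [D r]]]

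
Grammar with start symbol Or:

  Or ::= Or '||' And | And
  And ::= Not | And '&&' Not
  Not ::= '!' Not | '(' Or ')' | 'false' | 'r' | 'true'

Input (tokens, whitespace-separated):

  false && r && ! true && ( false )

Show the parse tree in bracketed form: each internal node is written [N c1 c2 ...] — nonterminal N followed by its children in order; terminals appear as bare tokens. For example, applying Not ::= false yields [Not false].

Or
And
And && Not
And && Not && Not
And && Not && Not && Not
Not && Not && Not && Not
false && Not && Not && Not
false && r && Not && Not
false && r && ! Not && Not
false && r && ! true && Not
false && r && ! true && ( Or )
false && r && ! true && ( And )
false && r && ! true && ( Not )
false && r && ! true && ( false )

[Or [And [And [And [And [Not false]] && [Not r]] && [Not ! [Not true]]] && [Not ( [Or [And [Not false]]] )]]]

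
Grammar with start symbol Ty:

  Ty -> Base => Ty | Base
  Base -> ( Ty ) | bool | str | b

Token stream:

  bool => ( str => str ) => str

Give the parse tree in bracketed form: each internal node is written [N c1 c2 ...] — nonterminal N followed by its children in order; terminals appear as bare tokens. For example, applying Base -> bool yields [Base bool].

Ty
Base => Ty
bool => Ty
bool => Base => Ty
bool => ( Ty ) => Ty
bool => ( Base => Ty ) => Ty
bool => ( str => Ty ) => Ty
bool => ( str => Base ) => Ty
bool => ( str => str ) => Ty
bool => ( str => str ) => Base
bool => ( str => str ) => str

[Ty [Base bool] => [Ty [Base ( [Ty [Base str] => [Ty [Base str]]] )] => [Ty [Base str]]]]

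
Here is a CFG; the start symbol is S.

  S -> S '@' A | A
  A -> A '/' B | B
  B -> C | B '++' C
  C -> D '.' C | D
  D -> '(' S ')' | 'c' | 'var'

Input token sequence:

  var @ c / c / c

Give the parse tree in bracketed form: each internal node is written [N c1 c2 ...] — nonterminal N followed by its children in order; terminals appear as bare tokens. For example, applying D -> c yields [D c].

[S [S [A [B [C [D var]]]]] @ [A [A [A [B [C [D c]]]] / [B [C [D c]]]] / [B [C [D c]]]]]

S
S @ A
A @ A
B @ A
C @ A
D @ A
var @ A
var @ A / B
var @ A / B / B
var @ B / B / B
var @ C / B / B
var @ D / B / B
var @ c / B / B
var @ c / C / B
var @ c / D / B
var @ c / c / B
var @ c / c / C
var @ c / c / D
var @ c / c / c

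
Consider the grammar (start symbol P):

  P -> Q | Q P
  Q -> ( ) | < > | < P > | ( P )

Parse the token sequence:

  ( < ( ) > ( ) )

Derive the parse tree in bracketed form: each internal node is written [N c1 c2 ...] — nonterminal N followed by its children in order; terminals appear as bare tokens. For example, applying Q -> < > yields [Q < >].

[P [Q ( [P [Q < [P [Q ( )]] >] [P [Q ( )]]] )]]

P
Q
( P )
( Q P )
( < P > P )
( < Q > P )
( < ( ) > P )
( < ( ) > Q )
( < ( ) > ( ) )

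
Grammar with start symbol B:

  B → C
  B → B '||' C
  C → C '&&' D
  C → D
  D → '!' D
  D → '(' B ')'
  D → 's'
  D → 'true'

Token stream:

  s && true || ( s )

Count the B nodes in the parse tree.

[B [B [C [C [D s]] && [D true]]] || [C [D ( [B [C [D s]]] )]]]

3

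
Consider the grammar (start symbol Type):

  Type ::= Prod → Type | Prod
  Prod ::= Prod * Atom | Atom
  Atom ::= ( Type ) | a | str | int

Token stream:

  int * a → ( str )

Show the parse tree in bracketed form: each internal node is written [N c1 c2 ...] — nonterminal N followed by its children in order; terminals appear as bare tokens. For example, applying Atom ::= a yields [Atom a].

[Type [Prod [Prod [Atom int]] * [Atom a]] → [Type [Prod [Atom ( [Type [Prod [Atom str]]] )]]]]

Type
Prod → Type
Prod * Atom → Type
Atom * Atom → Type
int * Atom → Type
int * a → Type
int * a → Prod
int * a → Atom
int * a → ( Type )
int * a → ( Prod )
int * a → ( Atom )
int * a → ( str )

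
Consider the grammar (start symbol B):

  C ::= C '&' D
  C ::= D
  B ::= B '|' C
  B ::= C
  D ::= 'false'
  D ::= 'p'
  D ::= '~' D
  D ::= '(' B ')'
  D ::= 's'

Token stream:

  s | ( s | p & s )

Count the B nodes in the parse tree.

4

[B [B [C [D s]]] | [C [D ( [B [B [C [D s]]] | [C [C [D p]] & [D s]]] )]]]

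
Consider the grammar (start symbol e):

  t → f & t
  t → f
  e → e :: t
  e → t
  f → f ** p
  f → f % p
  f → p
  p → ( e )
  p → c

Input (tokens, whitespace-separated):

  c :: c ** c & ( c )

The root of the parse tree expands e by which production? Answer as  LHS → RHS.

e → e :: t

[e [e [t [f [p c]]]] :: [t [f [f [p c]] ** [p c]] & [t [f [p ( [e [t [f [p c]]]] )]]]]]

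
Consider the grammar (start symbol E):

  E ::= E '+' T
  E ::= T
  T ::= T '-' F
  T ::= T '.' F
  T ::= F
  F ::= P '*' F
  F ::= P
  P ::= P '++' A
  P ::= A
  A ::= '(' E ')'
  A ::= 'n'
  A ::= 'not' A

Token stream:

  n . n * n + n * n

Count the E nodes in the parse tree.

2

[E [E [T [T [F [P [A n]]]] . [F [P [A n]] * [F [P [A n]]]]]] + [T [F [P [A n]] * [F [P [A n]]]]]]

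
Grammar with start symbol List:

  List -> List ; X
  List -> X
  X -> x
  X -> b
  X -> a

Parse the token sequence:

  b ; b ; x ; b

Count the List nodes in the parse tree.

[List [List [List [List [X b]] ; [X b]] ; [X x]] ; [X b]]

4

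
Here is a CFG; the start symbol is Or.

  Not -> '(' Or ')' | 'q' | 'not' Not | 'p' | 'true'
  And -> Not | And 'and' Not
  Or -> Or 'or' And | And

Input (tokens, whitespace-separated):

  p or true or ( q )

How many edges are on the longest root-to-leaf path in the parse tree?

[Or [Or [Or [And [Not p]]] or [And [Not true]]] or [And [Not ( [Or [And [Not q]]] )]]]

6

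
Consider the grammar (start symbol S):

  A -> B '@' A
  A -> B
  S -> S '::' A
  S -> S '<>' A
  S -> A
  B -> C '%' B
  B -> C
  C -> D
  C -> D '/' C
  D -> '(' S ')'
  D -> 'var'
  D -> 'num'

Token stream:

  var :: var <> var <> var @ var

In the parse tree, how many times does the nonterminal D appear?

[S [S [S [S [A [B [C [D var]]]]] :: [A [B [C [D var]]]]] <> [A [B [C [D var]]]]] <> [A [B [C [D var]]] @ [A [B [C [D var]]]]]]

5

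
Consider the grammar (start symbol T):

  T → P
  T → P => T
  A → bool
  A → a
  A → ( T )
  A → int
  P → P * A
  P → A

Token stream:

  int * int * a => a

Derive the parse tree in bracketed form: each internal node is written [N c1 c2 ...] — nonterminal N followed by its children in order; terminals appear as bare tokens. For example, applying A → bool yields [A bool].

T
P => T
P * A => T
P * A * A => T
A * A * A => T
int * A * A => T
int * int * A => T
int * int * a => T
int * int * a => P
int * int * a => A
int * int * a => a

[T [P [P [P [A int]] * [A int]] * [A a]] => [T [P [A a]]]]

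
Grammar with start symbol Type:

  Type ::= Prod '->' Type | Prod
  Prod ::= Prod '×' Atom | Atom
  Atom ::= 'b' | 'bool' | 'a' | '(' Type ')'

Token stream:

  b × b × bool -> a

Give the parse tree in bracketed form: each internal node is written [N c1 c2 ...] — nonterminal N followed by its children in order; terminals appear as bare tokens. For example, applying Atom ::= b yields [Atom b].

Type
Prod -> Type
Prod × Atom -> Type
Prod × Atom × Atom -> Type
Atom × Atom × Atom -> Type
b × Atom × Atom -> Type
b × b × Atom -> Type
b × b × bool -> Type
b × b × bool -> Prod
b × b × bool -> Atom
b × b × bool -> a

[Type [Prod [Prod [Prod [Atom b]] × [Atom b]] × [Atom bool]] -> [Type [Prod [Atom a]]]]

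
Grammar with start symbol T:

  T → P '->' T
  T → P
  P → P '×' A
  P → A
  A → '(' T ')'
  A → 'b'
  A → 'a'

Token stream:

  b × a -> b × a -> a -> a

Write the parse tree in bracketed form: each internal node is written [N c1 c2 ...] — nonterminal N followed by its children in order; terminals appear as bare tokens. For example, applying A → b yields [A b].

T
P -> T
P × A -> T
A × A -> T
b × A -> T
b × a -> T
b × a -> P -> T
b × a -> P × A -> T
b × a -> A × A -> T
b × a -> b × A -> T
b × a -> b × a -> T
b × a -> b × a -> P -> T
b × a -> b × a -> A -> T
b × a -> b × a -> a -> T
b × a -> b × a -> a -> P
b × a -> b × a -> a -> A
b × a -> b × a -> a -> a

[T [P [P [A b]] × [A a]] -> [T [P [P [A b]] × [A a]] -> [T [P [A a]] -> [T [P [A a]]]]]]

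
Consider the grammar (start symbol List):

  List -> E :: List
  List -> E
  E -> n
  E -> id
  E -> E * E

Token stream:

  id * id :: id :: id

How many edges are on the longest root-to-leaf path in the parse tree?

[List [E [E id] * [E id]] :: [List [E id] :: [List [E id]]]]

4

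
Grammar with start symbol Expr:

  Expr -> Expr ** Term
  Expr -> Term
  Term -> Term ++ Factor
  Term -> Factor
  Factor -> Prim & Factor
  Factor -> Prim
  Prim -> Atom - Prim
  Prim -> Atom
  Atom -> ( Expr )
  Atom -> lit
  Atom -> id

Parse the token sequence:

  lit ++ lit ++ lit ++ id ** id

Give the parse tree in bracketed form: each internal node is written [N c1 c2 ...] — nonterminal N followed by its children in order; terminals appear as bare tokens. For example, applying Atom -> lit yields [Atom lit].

[Expr [Expr [Term [Term [Term [Term [Factor [Prim [Atom lit]]]] ++ [Factor [Prim [Atom lit]]]] ++ [Factor [Prim [Atom lit]]]] ++ [Factor [Prim [Atom id]]]]] ** [Term [Factor [Prim [Atom id]]]]]

Expr
Expr ** Term
Term ** Term
Term ++ Factor ** Term
Term ++ Factor ++ Factor ** Term
Term ++ Factor ++ Factor ++ Factor ** Term
Factor ++ Factor ++ Factor ++ Factor ** Term
Prim ++ Factor ++ Factor ++ Factor ** Term
Atom ++ Factor ++ Factor ++ Factor ** Term
lit ++ Factor ++ Factor ++ Factor ** Term
lit ++ Prim ++ Factor ++ Factor ** Term
lit ++ Atom ++ Factor ++ Factor ** Term
lit ++ lit ++ Factor ++ Factor ** Term
lit ++ lit ++ Prim ++ Factor ** Term
lit ++ lit ++ Atom ++ Factor ** Term
lit ++ lit ++ lit ++ Factor ** Term
lit ++ lit ++ lit ++ Prim ** Term
lit ++ lit ++ lit ++ Atom ** Term
lit ++ lit ++ lit ++ id ** Term
lit ++ lit ++ lit ++ id ** Factor
lit ++ lit ++ lit ++ id ** Prim
lit ++ lit ++ lit ++ id ** Atom
lit ++ lit ++ lit ++ id ** id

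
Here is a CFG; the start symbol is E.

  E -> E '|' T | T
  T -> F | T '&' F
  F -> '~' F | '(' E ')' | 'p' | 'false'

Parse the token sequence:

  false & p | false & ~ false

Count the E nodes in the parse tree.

[E [E [T [T [F false]] & [F p]]] | [T [T [F false]] & [F ~ [F false]]]]

2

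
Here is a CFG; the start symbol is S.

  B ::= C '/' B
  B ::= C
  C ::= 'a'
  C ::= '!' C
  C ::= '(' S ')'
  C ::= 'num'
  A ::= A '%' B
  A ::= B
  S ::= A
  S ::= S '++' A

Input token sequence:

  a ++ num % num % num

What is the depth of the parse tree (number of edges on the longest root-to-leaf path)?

[S [S [A [B [C a]]]] ++ [A [A [A [B [C num]]] % [B [C num]]] % [B [C num]]]]

6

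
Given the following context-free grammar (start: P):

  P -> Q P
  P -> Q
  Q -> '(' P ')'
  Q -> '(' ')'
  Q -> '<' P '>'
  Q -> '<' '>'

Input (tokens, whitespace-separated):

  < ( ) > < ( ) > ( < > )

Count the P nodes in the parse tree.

6

[P [Q < [P [Q ( )]] >] [P [Q < [P [Q ( )]] >] [P [Q ( [P [Q < >]] )]]]]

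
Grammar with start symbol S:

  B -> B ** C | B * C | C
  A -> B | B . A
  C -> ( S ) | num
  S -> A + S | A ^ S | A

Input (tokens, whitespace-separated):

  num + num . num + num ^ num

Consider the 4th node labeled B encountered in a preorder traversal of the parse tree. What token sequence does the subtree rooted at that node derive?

[S [A [B [C num]]] + [S [A [B [C num]] . [A [B [C num]]]] + [S [A [B [C num]]] ^ [S [A [B [C num]]]]]]]

num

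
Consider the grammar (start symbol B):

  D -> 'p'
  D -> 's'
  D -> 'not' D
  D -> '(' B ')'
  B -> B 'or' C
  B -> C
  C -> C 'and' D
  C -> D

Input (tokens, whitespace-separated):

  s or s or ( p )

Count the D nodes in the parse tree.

[B [B [B [C [D s]]] or [C [D s]]] or [C [D ( [B [C [D p]]] )]]]

4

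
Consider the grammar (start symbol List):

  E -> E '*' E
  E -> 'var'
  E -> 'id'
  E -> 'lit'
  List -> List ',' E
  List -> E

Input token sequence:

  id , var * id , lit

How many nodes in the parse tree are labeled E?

5

[List [List [List [E id]] , [E [E var] * [E id]]] , [E lit]]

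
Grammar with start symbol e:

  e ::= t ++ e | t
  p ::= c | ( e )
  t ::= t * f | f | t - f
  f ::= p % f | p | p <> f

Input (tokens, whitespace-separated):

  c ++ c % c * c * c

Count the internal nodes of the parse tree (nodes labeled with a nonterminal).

16

[e [t [f [p c]]] ++ [e [t [t [t [f [p c] % [f [p c]]]] * [f [p c]]] * [f [p c]]]]]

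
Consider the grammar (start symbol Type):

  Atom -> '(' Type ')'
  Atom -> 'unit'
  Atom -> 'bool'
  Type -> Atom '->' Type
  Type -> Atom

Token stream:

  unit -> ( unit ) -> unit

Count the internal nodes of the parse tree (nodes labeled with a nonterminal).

[Type [Atom unit] -> [Type [Atom ( [Type [Atom unit]] )] -> [Type [Atom unit]]]]

8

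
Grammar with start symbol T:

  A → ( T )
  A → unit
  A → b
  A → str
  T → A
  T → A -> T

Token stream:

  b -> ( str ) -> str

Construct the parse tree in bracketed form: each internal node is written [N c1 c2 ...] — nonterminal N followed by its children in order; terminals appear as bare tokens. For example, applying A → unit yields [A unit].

[T [A b] -> [T [A ( [T [A str]] )] -> [T [A str]]]]

T
A -> T
b -> T
b -> A -> T
b -> ( T ) -> T
b -> ( A ) -> T
b -> ( str ) -> T
b -> ( str ) -> A
b -> ( str ) -> str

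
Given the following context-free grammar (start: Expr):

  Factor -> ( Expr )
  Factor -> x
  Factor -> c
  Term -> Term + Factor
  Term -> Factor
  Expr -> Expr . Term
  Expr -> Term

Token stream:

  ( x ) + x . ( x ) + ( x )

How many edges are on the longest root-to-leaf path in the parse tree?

[Expr [Expr [Term [Term [Factor ( [Expr [Term [Factor x]]] )]] + [Factor x]]] . [Term [Term [Factor ( [Expr [Term [Factor x]]] )]] + [Factor ( [Expr [Term [Factor x]]] )]]]

8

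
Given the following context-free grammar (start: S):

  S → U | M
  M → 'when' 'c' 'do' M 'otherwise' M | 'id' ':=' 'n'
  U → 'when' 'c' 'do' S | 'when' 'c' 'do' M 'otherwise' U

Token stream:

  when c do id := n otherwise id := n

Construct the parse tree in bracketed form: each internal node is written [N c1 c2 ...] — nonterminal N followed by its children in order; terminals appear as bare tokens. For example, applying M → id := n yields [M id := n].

S
M
when c do M otherwise M
when c do id := n otherwise M
when c do id := n otherwise id := n

[S [M when c do [M id := n] otherwise [M id := n]]]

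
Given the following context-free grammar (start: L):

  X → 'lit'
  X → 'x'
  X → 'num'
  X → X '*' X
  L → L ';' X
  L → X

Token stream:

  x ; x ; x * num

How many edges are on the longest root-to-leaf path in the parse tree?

[L [L [L [X x]] ; [X x]] ; [X [X x] * [X num]]]

4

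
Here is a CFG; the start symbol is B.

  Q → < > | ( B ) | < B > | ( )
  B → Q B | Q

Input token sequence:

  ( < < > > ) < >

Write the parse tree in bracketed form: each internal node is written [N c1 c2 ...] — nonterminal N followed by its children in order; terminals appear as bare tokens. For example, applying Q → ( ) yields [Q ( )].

[B [Q ( [B [Q < [B [Q < >]] >]] )] [B [Q < >]]]

B
Q B
( B ) B
( Q ) B
( < B > ) B
( < Q > ) B
( < < > > ) B
( < < > > ) Q
( < < > > ) < >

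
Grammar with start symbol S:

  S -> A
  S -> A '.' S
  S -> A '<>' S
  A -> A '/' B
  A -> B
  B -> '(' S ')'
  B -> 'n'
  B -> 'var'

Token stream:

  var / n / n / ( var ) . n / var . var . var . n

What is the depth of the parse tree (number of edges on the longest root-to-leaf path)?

[S [A [A [A [A [B var]] / [B n]] / [B n]] / [B ( [S [A [B var]]] )]] . [S [A [A [B n]] / [B var]] . [S [A [B var]] . [S [A [B var]] . [S [A [B n]]]]]]]

7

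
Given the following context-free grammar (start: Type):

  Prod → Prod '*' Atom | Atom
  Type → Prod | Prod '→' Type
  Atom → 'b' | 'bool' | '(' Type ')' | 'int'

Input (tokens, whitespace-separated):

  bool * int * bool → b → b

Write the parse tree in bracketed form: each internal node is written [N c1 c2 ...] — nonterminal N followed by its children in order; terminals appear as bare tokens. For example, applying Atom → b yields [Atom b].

Type
Prod → Type
Prod * Atom → Type
Prod * Atom * Atom → Type
Atom * Atom * Atom → Type
bool * Atom * Atom → Type
bool * int * Atom → Type
bool * int * bool → Type
bool * int * bool → Prod → Type
bool * int * bool → Atom → Type
bool * int * bool → b → Type
bool * int * bool → b → Prod
bool * int * bool → b → Atom
bool * int * bool → b → b

[Type [Prod [Prod [Prod [Atom bool]] * [Atom int]] * [Atom bool]] → [Type [Prod [Atom b]] → [Type [Prod [Atom b]]]]]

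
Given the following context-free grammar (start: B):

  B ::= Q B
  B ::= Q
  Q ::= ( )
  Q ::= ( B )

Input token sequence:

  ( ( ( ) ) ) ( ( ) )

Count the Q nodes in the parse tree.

5

[B [Q ( [B [Q ( [B [Q ( )]] )]] )] [B [Q ( [B [Q ( )]] )]]]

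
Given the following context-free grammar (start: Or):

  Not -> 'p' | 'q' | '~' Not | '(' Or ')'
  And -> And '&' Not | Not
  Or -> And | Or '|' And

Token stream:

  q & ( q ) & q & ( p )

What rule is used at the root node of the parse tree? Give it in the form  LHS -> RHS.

[Or [And [And [And [And [Not q]] & [Not ( [Or [And [Not q]]] )]] & [Not q]] & [Not ( [Or [And [Not p]]] )]]]

Or -> And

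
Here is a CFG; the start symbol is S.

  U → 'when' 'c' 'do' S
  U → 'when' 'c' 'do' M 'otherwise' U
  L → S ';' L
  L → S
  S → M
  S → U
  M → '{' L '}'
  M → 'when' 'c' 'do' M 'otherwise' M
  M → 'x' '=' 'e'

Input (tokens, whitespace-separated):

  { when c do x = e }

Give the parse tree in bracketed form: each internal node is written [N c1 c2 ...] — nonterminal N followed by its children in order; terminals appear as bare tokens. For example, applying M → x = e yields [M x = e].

[S [M { [L [S [U when c do [S [M x = e]]]]] }]]

S
M
{ L }
{ S }
{ U }
{ when c do S }
{ when c do M }
{ when c do x = e }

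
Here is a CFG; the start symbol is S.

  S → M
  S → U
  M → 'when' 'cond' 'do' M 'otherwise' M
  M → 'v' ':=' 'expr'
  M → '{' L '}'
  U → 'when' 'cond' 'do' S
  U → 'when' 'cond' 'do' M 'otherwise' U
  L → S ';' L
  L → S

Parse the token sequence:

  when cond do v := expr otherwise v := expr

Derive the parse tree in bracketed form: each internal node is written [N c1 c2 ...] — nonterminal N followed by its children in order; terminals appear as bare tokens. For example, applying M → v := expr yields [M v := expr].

S
M
when cond do M otherwise M
when cond do v := expr otherwise M
when cond do v := expr otherwise v := expr

[S [M when cond do [M v := expr] otherwise [M v := expr]]]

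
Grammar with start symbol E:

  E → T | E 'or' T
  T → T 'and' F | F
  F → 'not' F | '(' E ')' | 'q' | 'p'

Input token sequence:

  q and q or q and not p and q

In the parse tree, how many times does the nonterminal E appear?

[E [E [T [T [F q]] and [F q]]] or [T [T [T [F q]] and [F not [F p]]] and [F q]]]

2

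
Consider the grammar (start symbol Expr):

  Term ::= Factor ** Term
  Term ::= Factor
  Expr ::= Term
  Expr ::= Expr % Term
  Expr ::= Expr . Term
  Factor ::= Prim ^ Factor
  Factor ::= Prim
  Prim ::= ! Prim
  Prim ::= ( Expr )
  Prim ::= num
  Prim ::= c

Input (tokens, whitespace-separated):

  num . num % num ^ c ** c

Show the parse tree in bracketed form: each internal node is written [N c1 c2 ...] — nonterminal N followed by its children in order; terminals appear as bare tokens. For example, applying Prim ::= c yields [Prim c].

Expr
Expr % Term
Expr . Term % Term
Term . Term % Term
Factor . Term % Term
Prim . Term % Term
num . Term % Term
num . Factor % Term
num . Prim % Term
num . num % Term
num . num % Factor ** Term
num . num % Prim ^ Factor ** Term
num . num % num ^ Factor ** Term
num . num % num ^ Prim ** Term
num . num % num ^ c ** Term
num . num % num ^ c ** Factor
num . num % num ^ c ** Prim
num . num % num ^ c ** c

[Expr [Expr [Expr [Term [Factor [Prim num]]]] . [Term [Factor [Prim num]]]] % [Term [Factor [Prim num] ^ [Factor [Prim c]]] ** [Term [Factor [Prim c]]]]]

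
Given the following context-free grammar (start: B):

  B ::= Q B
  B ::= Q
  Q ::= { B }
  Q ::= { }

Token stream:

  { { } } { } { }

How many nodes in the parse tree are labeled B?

4

[B [Q { [B [Q { }]] }] [B [Q { }] [B [Q { }]]]]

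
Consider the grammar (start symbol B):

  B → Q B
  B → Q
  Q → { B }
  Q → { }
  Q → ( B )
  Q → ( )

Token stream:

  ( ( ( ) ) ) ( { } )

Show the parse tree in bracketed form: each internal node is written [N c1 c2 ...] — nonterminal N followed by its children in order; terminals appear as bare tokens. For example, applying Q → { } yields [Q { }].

[B [Q ( [B [Q ( [B [Q ( )]] )]] )] [B [Q ( [B [Q { }]] )]]]

B
Q B
( B ) B
( Q ) B
( ( B ) ) B
( ( Q ) ) B
( ( ( ) ) ) B
( ( ( ) ) ) Q
( ( ( ) ) ) ( B )
( ( ( ) ) ) ( Q )
( ( ( ) ) ) ( { } )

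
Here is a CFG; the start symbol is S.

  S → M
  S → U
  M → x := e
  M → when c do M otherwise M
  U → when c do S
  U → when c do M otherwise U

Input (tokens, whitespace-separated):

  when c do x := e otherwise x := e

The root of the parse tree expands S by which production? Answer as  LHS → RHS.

S → M

[S [M when c do [M x := e] otherwise [M x := e]]]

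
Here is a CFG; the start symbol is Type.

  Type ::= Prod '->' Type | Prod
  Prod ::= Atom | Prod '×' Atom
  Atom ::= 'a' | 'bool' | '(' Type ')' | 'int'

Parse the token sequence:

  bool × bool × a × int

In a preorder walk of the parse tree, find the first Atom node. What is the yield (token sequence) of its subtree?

bool

[Type [Prod [Prod [Prod [Prod [Atom bool]] × [Atom bool]] × [Atom a]] × [Atom int]]]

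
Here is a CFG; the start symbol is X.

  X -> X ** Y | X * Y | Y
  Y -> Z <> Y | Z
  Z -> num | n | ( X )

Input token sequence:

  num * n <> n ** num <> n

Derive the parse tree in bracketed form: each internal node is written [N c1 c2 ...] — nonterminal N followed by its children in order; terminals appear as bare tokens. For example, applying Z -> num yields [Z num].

[X [X [X [Y [Z num]]] * [Y [Z n] <> [Y [Z n]]]] ** [Y [Z num] <> [Y [Z n]]]]

X
X ** Y
X * Y ** Y
Y * Y ** Y
Z * Y ** Y
num * Y ** Y
num * Z <> Y ** Y
num * n <> Y ** Y
num * n <> Z ** Y
num * n <> n ** Y
num * n <> n ** Z <> Y
num * n <> n ** num <> Y
num * n <> n ** num <> Z
num * n <> n ** num <> n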